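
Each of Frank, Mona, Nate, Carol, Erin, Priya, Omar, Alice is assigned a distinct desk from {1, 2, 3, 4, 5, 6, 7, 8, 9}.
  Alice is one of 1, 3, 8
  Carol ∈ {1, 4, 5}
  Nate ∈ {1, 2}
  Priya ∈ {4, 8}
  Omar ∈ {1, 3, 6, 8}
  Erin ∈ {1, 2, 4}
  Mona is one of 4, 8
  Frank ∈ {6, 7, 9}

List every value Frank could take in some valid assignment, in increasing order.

Mona and Priya share exactly the 2 values {4, 8}; by pigeonhole those values go to them, so strike 4, 8 from Carol, Erin, Omar, Alice.
Nate and Erin between them cover only {1, 2} — a naked pair. Remove those values from Carol, Omar, Alice.
Carol must be 5 (only option left).
Alice has just one choice, so Alice = 3. Strike 3 from Omar.
That leaves Omar = 6. So Frank can't be 6.
No further eliminations apply; Frank can still be any of 7, 9.

7, 9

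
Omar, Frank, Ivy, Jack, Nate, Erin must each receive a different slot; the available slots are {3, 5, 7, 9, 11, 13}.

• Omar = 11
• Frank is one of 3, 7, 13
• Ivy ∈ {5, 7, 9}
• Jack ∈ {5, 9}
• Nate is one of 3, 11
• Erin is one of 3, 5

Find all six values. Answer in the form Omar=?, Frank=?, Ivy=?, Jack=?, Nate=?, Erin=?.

Omar=11, Frank=13, Ivy=7, Jack=9, Nate=3, Erin=5

Omar has just one choice, so Omar = 11. Strike 11 from Nate.
Nate's domain is down to {3}, so Nate = 3. Eliminate 3 elsewhere: Frank, Erin.
That leaves Erin = 5. Remove 5 from Ivy, Jack.
Jack's domain is down to {9}, so Jack = 9. Strike 9 from Ivy.
Ivy must be 7 (only option left). So Frank can't be 7.
Frank's domain is down to {13}, so Frank = 13.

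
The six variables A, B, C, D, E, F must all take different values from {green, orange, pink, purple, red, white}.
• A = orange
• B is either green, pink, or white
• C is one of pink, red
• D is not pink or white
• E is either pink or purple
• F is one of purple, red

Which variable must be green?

D

A has just one choice, so A = orange. Remove orange from D.
The 5 still-open variables together cover exactly {green, pink, purple, red, white} — 5 values for 5 variables — and white appears only in B's list, so B = white.
The 4 still-open variables draw from only 4 values {green, pink, purple, red}, so each is used; only D can be green, hence D = green.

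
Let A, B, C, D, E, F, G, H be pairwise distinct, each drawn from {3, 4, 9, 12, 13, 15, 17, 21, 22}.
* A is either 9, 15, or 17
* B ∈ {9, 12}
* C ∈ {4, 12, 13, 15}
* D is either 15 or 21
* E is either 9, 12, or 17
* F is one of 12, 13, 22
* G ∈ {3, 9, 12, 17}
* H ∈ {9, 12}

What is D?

B and H between them cover only {9, 12} — a naked pair. Remove those values from A, C, E, F, G.
E's domain is down to {17}, so E = 17. So A, G can't be 17.
G must be 3 (only option left).
A has just one choice, so A = 15. Remove 15 from C, D.
So D = 21.

21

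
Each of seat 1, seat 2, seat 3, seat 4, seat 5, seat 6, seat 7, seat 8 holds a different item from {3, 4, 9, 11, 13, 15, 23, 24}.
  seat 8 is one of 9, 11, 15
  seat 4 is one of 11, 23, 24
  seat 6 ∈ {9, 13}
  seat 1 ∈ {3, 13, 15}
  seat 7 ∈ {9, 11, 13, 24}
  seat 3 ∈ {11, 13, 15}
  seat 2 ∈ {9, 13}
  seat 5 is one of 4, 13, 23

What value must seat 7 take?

The 8 variables together cover exactly {3, 4, 9, 11, 13, 15, 23, 24} — 8 values for 8 variables — and 3 appears only in seat 1's list, so seat 1 = 3.
The 7 still-open variables draw from only 7 values {4, 9, 11, 13, 15, 23, 24}, so each is used; only seat 5 can be 4, hence seat 5 = 4.
The 6 still-open variables together cover exactly {9, 11, 13, 15, 23, 24} — 6 values for 6 variables — and 23 appears only in seat 4's list, so seat 4 = 23.
The 5 still-open variables draw from only 5 values {9, 11, 13, 15, 24}, so each is used; only seat 7 can be 24, hence seat 7 = 24.

24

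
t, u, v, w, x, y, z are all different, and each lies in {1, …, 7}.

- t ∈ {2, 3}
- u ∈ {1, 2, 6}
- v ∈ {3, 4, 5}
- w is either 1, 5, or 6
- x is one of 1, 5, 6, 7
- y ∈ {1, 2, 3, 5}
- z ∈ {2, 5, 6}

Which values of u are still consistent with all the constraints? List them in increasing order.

1, 2, 6

The 7 variables together cover exactly {1, 2, 3, 4, 5, 6, 7} — 7 values for 7 variables — and 4 appears only in v's list, so v = 4.
The 6 still-open variables draw from only 6 values {1, 2, 3, 5, 6, 7}, so each is used; only x can be 7, hence x = 7.
No further eliminations apply; u can still be any of 1, 2, 6.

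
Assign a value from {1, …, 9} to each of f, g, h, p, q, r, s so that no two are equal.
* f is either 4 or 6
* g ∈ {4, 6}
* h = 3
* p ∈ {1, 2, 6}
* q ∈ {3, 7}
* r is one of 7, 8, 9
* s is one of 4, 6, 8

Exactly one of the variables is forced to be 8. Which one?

h must be 3 (only option left). Eliminate 3 elsewhere: q.
q has just one choice, so q = 7. Eliminate 7 elsewhere: r.
The 2 variables f and g are confined to {4, 6}, which locks those values in; drop them from p, s.
So 8 goes to s.

s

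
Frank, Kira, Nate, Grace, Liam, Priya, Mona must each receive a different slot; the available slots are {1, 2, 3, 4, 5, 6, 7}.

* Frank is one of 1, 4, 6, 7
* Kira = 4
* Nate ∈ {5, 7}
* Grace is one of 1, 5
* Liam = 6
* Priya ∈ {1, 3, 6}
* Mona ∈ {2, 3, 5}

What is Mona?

Kira must be 4 (only option left). So Frank can't be 4.
Liam's domain is down to {6}, so Liam = 6. Strike 6 from Frank, Priya.
The 5 still-open variables together cover exactly {1, 2, 3, 5, 7} — 5 values for 5 variables — and 2 appears only in Mona's list, so Mona = 2.

2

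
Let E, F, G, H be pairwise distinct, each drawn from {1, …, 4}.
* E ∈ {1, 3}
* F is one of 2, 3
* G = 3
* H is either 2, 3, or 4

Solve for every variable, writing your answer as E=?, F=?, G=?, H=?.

G's domain is down to {3}, so G = 3. Strike 3 from E, F, H.
E's domain is down to {1}, so E = 1.
F has just one choice, so F = 2. Eliminate 2 elsewhere: H.
That leaves H = 4.

E=1, F=2, G=3, H=4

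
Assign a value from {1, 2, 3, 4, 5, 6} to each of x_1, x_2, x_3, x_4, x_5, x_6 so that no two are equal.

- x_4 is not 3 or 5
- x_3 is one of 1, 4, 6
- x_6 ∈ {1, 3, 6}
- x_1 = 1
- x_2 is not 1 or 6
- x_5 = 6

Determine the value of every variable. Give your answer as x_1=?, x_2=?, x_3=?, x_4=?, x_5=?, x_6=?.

x_1's domain is down to {1}, so x_1 = 1. So x_3, x_4, x_6 can't be 1.
x_5's domain is down to {6}, so x_5 = 6. Strike 6 from x_3, x_4, x_6.
x_6 must be 3 (only option left). Remove 3 from x_2.
That leaves x_3 = 4. Remove 4 from x_2, x_4.
That leaves x_4 = 2. Strike 2 from x_2.
That leaves x_2 = 5.

x_1=1, x_2=5, x_3=4, x_4=2, x_5=6, x_6=3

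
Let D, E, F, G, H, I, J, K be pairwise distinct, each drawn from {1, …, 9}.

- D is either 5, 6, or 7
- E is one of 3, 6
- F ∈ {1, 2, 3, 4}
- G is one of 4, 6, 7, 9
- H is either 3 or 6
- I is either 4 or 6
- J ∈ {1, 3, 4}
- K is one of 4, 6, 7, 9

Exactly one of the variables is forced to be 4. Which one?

Among the 8 variables, 2 fits only F (and all 8 values in {1, 2, 3, 4, 5, 6, 7, 9} must be used), so F = 2.
The 7 still-open variables together cover exactly {1, 3, 4, 5, 6, 7, 9} — 7 values for 7 variables — and 1 appears only in J's list, so J = 1.
The 6 still-open variables together cover exactly {3, 4, 5, 6, 7, 9} — 6 values for 6 variables — and 5 appears only in D's list, so D = 5.
E and H share exactly the 2 values {3, 6}; by pigeonhole those values go to them, so strike 3, 6 from G, I, K.
So 4 goes to I.

I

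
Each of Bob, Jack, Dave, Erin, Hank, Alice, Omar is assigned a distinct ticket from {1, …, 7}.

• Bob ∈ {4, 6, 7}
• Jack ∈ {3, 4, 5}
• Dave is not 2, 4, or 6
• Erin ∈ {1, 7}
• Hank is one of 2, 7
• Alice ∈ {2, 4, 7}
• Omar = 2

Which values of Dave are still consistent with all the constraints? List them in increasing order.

Omar has just one choice, so Omar = 2. Remove 2 from Hank, Alice.
Hank has just one choice, so Hank = 7. Eliminate 7 elsewhere: Bob, Dave, Erin, Alice.
Alice must be 4 (only option left). Strike 4 from Bob, Jack.
Bob has just one choice, so Bob = 6.
Erin must be 1 (only option left). Strike 1 from Dave.
No further eliminations apply; Dave can still be any of 3, 5.

3, 5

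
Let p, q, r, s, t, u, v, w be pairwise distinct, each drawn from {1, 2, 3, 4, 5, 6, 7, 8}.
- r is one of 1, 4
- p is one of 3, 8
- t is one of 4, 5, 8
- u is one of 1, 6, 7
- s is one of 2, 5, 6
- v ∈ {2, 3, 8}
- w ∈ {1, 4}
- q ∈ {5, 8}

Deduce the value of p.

3

The 8 variables draw from only 8 values {1, 2, 3, 4, 5, 6, 7, 8}, so each is used; only u can be 7, hence u = 7.
The 7 still-open variables together cover exactly {1, 2, 3, 4, 5, 6, 8} — 7 values for 7 variables — and 6 appears only in s's list, so s = 6.
The 6 still-open variables together cover exactly {1, 2, 3, 4, 5, 8} — 6 values for 6 variables — and 2 appears only in v's list, so v = 2.
The 5 still-open variables draw from only 5 values {1, 3, 4, 5, 8}, so each is used; only p can be 3, hence p = 3.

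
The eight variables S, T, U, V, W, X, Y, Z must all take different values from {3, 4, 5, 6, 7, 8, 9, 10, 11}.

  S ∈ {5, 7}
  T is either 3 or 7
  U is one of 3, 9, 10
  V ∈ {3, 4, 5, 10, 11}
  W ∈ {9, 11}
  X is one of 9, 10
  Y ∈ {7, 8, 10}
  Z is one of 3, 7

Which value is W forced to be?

11

The 8 variables draw from only 8 values {3, 4, 5, 7, 8, 9, 10, 11}, so each is used; only V can be 4, hence V = 4.
The 7 still-open variables together cover exactly {3, 5, 7, 8, 9, 10, 11} — 7 values for 7 variables — and 5 appears only in S's list, so S = 5.
Among the 6 still-open variables, 8 fits only Y (and all 6 values in {3, 7, 8, 9, 10, 11} must be used), so Y = 8.
The 5 still-open variables draw from only 5 values {3, 7, 9, 10, 11}, so each is used; only W can be 11, hence W = 11.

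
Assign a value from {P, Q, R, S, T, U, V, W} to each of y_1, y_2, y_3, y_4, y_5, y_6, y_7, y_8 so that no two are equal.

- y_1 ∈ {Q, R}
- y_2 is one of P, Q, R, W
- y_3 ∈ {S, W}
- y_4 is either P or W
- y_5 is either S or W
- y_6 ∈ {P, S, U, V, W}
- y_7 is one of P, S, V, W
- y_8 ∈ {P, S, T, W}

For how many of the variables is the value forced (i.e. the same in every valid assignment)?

Among the 8 variables, T fits only y_8 (and all 8 values in {P, Q, R, S, T, U, V, W} must be used), so y_8 = T.
The 7 still-open variables together cover exactly {P, Q, R, S, U, V, W} — 7 values for 7 variables — and U appears only in y_6's list, so y_6 = U.
Among the 6 still-open variables, V fits only y_7 (and all 6 values in {P, Q, R, S, V, W} must be used), so y_7 = V.
The 2 variables y_3 and y_5 are confined to {S, W}, which locks those values in; drop them from y_2, y_4.
That leaves y_4 = P. Strike P from y_2.
Determined: y_4=P, y_6=U, y_7=V, y_8=T. The other variables each still have more than one consistent value. That makes 4.

4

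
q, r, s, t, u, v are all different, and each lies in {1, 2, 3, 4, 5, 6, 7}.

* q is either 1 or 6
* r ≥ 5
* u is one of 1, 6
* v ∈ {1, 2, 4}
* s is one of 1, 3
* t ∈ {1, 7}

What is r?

5

q and u between them cover only {1, 6} — a naked pair. Remove those values from r, s, t, v.
That leaves s = 3.
t must be 7 (only option left). Strike 7 from r.
So r = 5.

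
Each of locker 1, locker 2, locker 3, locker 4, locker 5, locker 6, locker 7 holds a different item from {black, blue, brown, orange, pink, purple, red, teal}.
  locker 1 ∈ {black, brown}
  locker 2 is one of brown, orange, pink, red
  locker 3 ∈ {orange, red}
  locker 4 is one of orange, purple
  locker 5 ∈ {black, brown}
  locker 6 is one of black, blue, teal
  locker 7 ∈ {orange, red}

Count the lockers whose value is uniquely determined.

locker 1 and locker 5 between them cover only {black, brown} — a naked pair. Remove those values from locker 2, locker 6.
locker 3 and locker 7 share exactly the 2 values {orange, red}; by pigeonhole those values go to them, so strike orange, red from locker 2, locker 4.
That leaves locker 2 = pink.
That leaves locker 4 = purple.
Determined: locker 2=pink, locker 4=purple. The other lockers each still have more than one consistent value. That makes 2.

2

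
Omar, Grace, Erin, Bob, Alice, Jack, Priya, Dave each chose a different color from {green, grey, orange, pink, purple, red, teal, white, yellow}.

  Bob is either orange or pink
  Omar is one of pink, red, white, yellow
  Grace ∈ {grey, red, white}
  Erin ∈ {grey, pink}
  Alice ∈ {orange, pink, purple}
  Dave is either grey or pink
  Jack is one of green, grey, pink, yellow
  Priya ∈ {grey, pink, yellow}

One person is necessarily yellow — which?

The 8 variables together cover exactly {green, grey, orange, pink, purple, red, white, yellow} — 8 values for 8 variables — and green appears only in Jack's list, so Jack = green.
The 7 still-open variables together cover exactly {grey, orange, pink, purple, red, white, yellow} — 7 values for 7 variables — and purple appears only in Alice's list, so Alice = purple.
The 6 still-open variables together cover exactly {grey, orange, pink, red, white, yellow} — 6 values for 6 variables — and orange appears only in Bob's list, so Bob = orange.
Erin and Dave share exactly the 2 values {grey, pink}; by pigeonhole those values go to them, so strike grey, pink from Omar, Grace, Priya.
So yellow goes to Priya.

Priya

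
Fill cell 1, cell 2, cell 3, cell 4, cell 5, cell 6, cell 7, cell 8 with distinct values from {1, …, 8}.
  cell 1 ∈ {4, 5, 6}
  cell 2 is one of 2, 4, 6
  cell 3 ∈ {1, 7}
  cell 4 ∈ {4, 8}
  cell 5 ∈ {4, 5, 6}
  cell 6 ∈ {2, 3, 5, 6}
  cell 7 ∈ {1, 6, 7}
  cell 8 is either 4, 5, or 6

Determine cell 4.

The 8 variables together cover exactly {1, 2, 3, 4, 5, 6, 7, 8} — 8 values for 8 variables — and 3 appears only in cell 6's list, so cell 6 = 3.
Among the 7 still-open variables, 2 fits only cell 2 (and all 7 values in {1, 2, 4, 5, 6, 7, 8} must be used), so cell 2 = 2.
Among the 6 still-open variables, 8 fits only cell 4 (and all 6 values in {1, 4, 5, 6, 7, 8} must be used), so cell 4 = 8.

8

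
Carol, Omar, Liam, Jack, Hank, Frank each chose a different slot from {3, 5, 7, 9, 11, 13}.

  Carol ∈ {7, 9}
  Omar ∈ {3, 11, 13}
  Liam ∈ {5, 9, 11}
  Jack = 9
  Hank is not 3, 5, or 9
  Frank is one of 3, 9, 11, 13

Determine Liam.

5

Jack must be 9 (only option left). Strike 9 from Carol, Liam, Frank.
Carol must be 7 (only option left). So Hank can't be 7.
The 4 still-open variables draw from only 4 values {3, 5, 11, 13}, so each is used; only Liam can be 5, hence Liam = 5.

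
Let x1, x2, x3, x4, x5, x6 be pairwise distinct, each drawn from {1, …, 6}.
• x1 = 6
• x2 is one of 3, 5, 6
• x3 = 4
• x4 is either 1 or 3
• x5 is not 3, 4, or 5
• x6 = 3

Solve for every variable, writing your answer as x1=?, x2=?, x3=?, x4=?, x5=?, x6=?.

x1=6, x2=5, x3=4, x4=1, x5=2, x6=3

x1's domain is down to {6}, so x1 = 6. Strike 6 from x2, x5.
x3 must be 4 (only option left).
x6 must be 3 (only option left). So x2, x4 can't be 3.
x2 has just one choice, so x2 = 5.
x4's domain is down to {1}, so x4 = 1. So x5 can't be 1.
x5's domain is down to {2}, so x5 = 2.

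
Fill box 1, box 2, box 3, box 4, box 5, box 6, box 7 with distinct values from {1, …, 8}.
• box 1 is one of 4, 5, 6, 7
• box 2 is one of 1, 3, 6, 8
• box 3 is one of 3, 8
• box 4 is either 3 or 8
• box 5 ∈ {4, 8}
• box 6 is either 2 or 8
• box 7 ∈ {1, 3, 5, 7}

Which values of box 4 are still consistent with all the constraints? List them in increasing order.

3, 8

box 3 and box 4 share exactly the 2 values {3, 8}; by pigeonhole those values go to them, so strike 3, 8 from box 2, box 5, box 6, box 7.
box 5's domain is down to {4}, so box 5 = 4. Remove 4 from box 1.
box 6's domain is down to {2}, so box 6 = 2.
No further eliminations apply; box 4 can still be any of 3, 8.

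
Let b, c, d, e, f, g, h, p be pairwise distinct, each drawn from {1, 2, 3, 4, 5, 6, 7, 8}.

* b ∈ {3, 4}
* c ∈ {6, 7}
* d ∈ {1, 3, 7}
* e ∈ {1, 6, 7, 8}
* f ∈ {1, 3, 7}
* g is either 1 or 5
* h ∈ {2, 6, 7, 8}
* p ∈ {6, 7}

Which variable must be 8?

e

The 8 variables together cover exactly {1, 2, 3, 4, 5, 6, 7, 8} — 8 values for 8 variables — and 2 appears only in h's list, so h = 2.
The 7 still-open variables draw from only 7 values {1, 3, 4, 5, 6, 7, 8}, so each is used; only b can be 4, hence b = 4.
The 6 still-open variables together cover exactly {1, 3, 5, 6, 7, 8} — 6 values for 6 variables — and 5 appears only in g's list, so g = 5.
The 5 still-open variables together cover exactly {1, 3, 6, 7, 8} — 5 values for 5 variables — and 8 appears only in e's list, so e = 8.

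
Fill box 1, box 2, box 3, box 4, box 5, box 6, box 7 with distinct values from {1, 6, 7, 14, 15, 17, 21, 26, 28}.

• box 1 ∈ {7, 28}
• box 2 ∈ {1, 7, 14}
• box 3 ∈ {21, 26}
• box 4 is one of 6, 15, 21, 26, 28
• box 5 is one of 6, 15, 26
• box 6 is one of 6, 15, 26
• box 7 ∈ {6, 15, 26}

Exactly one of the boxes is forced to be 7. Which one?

box 1

box 5, box 6, box 7 between them cover only {6, 15, 26} — a naked triple. Remove those values from box 3, box 4.
That leaves box 3 = 21. Remove 21 from box 4.
box 4 has just one choice, so box 4 = 28. Strike 28 from box 1.
So 7 goes to box 1.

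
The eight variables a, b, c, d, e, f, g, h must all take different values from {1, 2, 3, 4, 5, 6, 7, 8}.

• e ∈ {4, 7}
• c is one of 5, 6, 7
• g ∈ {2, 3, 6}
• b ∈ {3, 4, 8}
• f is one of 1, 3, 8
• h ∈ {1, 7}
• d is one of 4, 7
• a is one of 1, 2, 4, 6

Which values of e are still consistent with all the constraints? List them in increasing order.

The 8 variables draw from only 8 values {1, 2, 3, 4, 5, 6, 7, 8}, so each is used; only c can be 5, hence c = 5.
d and e share exactly the 2 values {4, 7}; by pigeonhole those values go to them, so strike 4, 7 from a, b, h.
h has just one choice, so h = 1. Strike 1 from a, f.
b and f between them cover only {3, 8} — a naked pair. Remove those values from g.
No further eliminations apply; e can still be any of 4, 7.

4, 7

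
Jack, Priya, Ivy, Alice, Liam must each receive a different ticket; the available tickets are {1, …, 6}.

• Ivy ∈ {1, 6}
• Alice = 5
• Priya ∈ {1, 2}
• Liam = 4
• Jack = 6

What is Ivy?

Jack must be 6 (only option left). Eliminate 6 elsewhere: Ivy.
So Ivy = 1.

1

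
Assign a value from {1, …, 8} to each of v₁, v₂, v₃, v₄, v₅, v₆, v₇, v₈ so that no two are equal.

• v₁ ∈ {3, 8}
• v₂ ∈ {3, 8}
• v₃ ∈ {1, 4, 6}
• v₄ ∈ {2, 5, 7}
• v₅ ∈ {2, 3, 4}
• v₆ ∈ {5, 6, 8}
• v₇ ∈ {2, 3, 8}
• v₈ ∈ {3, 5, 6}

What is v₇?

The 8 variables together cover exactly {1, 2, 3, 4, 5, 6, 7, 8} — 8 values for 8 variables — and 1 appears only in v₃'s list, so v₃ = 1.
The 7 still-open variables together cover exactly {2, 3, 4, 5, 6, 7, 8} — 7 values for 7 variables — and 4 appears only in v₅'s list, so v₅ = 4.
The 6 still-open variables together cover exactly {2, 3, 5, 6, 7, 8} — 6 values for 6 variables — and 7 appears only in v₄'s list, so v₄ = 7.
The 5 still-open variables together cover exactly {2, 3, 5, 6, 8} — 5 values for 5 variables — and 2 appears only in v₇'s list, so v₇ = 2.

2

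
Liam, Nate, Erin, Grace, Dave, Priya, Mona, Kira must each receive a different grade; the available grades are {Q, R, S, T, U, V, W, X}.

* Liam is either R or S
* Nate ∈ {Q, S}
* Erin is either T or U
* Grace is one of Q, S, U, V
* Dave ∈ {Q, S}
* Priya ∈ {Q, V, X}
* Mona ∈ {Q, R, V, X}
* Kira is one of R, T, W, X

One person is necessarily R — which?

Liam

Among the 8 variables, W fits only Kira (and all 8 values in {Q, R, S, T, U, V, W, X} must be used), so Kira = W.
The 7 still-open variables together cover exactly {Q, R, S, T, U, V, X} — 7 values for 7 variables — and T appears only in Erin's list, so Erin = T.
The 6 still-open variables together cover exactly {Q, R, S, U, V, X} — 6 values for 6 variables — and U appears only in Grace's list, so Grace = U.
Nate and Dave between them cover only {Q, S} — a naked pair. Remove those values from Liam, Priya, Mona.
So R goes to Liam.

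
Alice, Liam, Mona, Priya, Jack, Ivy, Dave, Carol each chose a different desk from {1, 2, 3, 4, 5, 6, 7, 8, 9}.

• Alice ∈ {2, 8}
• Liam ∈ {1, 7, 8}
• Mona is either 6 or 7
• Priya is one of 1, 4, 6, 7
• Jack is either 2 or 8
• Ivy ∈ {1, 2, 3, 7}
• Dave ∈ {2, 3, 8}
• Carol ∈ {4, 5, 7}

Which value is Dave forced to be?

The 8 variables draw from only 8 values {1, 2, 3, 4, 5, 6, 7, 8}, so each is used; only Carol can be 5, hence Carol = 5.
The 7 still-open variables draw from only 7 values {1, 2, 3, 4, 6, 7, 8}, so each is used; only Priya can be 4, hence Priya = 4.
The 6 still-open variables together cover exactly {1, 2, 3, 6, 7, 8} — 6 values for 6 variables — and 6 appears only in Mona's list, so Mona = 6.
The 2 variables Alice and Jack are confined to {2, 8}, which locks those values in; drop them from Liam, Ivy, Dave.
So Dave = 3.

3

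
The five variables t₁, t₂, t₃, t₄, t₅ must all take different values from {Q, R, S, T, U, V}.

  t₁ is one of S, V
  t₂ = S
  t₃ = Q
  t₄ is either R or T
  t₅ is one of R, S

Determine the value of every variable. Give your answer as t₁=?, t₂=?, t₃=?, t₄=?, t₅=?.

t₂ must be S (only option left). Eliminate S elsewhere: t₁, t₅.
t₃ must be Q (only option left).
t₅ must be R (only option left). Remove R from t₄.
t₁ has just one choice, so t₁ = V.
t₄ has just one choice, so t₄ = T.

t₁=V, t₂=S, t₃=Q, t₄=T, t₅=R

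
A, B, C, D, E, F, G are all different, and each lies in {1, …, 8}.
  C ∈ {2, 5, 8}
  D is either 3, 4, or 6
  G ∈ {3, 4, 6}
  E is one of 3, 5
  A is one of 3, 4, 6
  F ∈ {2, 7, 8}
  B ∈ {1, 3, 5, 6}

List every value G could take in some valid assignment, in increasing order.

3, 4, 6

The 3 variables A, D, G are confined to {3, 4, 6}, which locks those values in; drop them from B, E.
E must be 5 (only option left). Remove 5 from B, C.
That leaves B = 1.
No further eliminations apply; G can still be any of 3, 4, 6.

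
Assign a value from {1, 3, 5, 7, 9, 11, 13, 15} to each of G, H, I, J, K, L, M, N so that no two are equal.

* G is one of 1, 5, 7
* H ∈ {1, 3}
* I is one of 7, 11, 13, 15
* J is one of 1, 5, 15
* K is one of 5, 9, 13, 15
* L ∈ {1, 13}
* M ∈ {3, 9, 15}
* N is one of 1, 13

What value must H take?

3

The 8 variables draw from only 8 values {1, 3, 5, 7, 9, 11, 13, 15}, so each is used; only I can be 11, hence I = 11.
The 7 still-open variables together cover exactly {1, 3, 5, 7, 9, 13, 15} — 7 values for 7 variables — and 7 appears only in G's list, so G = 7.
The 2 variables L and N are confined to {1, 13}, which locks those values in; drop them from H, J, K.
So H = 3.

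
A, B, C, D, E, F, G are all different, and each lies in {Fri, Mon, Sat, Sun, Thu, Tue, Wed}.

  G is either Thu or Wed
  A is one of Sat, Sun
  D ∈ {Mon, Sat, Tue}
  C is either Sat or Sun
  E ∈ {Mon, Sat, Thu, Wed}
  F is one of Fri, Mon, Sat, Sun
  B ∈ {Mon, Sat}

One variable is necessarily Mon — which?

B

The 7 variables together cover exactly {Fri, Mon, Sat, Sun, Thu, Tue, Wed} — 7 values for 7 variables — and Fri appears only in F's list, so F = Fri.
Among the 6 still-open variables, Tue fits only D (and all 6 values in {Mon, Sat, Sun, Thu, Tue, Wed} must be used), so D = Tue.
A and C between them cover only {Sat, Sun} — a naked pair. Remove those values from B, E.
So Mon goes to B.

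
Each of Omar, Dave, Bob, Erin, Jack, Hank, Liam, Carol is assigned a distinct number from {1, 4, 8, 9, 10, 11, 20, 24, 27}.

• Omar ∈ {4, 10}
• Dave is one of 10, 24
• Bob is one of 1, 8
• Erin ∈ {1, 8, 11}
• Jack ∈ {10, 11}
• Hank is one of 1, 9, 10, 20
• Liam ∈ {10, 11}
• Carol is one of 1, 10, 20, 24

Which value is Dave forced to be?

24

The 8 variables draw from only 8 values {1, 4, 8, 9, 10, 11, 20, 24}, so each is used; only Omar can be 4, hence Omar = 4.
Among the 7 still-open variables, 9 fits only Hank (and all 7 values in {1, 8, 9, 10, 11, 20, 24} must be used), so Hank = 9.
Among the 6 still-open variables, 20 fits only Carol (and all 6 values in {1, 8, 10, 11, 20, 24} must be used), so Carol = 20.
Among the 5 still-open variables, 24 fits only Dave (and all 5 values in {1, 8, 10, 11, 24} must be used), so Dave = 24.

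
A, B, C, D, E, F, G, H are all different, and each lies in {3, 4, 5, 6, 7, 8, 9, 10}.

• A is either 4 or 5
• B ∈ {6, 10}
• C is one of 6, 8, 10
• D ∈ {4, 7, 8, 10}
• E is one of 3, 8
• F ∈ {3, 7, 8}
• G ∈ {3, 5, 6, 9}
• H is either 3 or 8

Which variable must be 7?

The 8 variables together cover exactly {3, 4, 5, 6, 7, 8, 9, 10} — 8 values for 8 variables — and 9 appears only in G's list, so G = 9.
The 7 still-open variables draw from only 7 values {3, 4, 5, 6, 7, 8, 10}, so each is used; only A can be 5, hence A = 5.
Among the 6 still-open variables, 4 fits only D (and all 6 values in {3, 4, 6, 7, 8, 10} must be used), so D = 4.
Among the 5 still-open variables, 7 fits only F (and all 5 values in {3, 6, 7, 8, 10} must be used), so F = 7.

F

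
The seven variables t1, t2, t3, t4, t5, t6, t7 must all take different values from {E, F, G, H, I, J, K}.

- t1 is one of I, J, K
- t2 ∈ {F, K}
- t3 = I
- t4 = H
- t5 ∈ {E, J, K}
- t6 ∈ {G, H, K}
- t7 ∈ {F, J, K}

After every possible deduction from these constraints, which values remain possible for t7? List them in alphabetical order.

t3 must be I (only option left). Remove I from t1.
t4's domain is down to {H}, so t4 = H. Strike H from t6.
The 5 still-open variables draw from only 5 values {E, F, G, J, K}, so each is used; only t5 can be E, hence t5 = E.
The 4 still-open variables draw from only 4 values {F, G, J, K}, so each is used; only t6 can be G, hence t6 = G.
No further eliminations apply; t7 can still be any of F, J, K.

F, J, K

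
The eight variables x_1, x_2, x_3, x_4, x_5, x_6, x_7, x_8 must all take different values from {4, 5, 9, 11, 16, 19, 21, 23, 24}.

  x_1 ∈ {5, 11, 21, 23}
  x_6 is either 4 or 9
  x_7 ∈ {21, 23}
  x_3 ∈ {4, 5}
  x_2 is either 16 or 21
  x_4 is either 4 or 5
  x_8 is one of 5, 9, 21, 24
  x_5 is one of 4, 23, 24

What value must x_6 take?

9

Among the 8 variables, 11 fits only x_1 (and all 8 values in {4, 5, 9, 11, 16, 21, 23, 24} must be used), so x_1 = 11.
The 7 still-open variables together cover exactly {4, 5, 9, 16, 21, 23, 24} — 7 values for 7 variables — and 16 appears only in x_2's list, so x_2 = 16.
The 2 variables x_3 and x_4 are confined to {4, 5}, which locks those values in; drop them from x_5, x_6, x_8.
So x_6 = 9.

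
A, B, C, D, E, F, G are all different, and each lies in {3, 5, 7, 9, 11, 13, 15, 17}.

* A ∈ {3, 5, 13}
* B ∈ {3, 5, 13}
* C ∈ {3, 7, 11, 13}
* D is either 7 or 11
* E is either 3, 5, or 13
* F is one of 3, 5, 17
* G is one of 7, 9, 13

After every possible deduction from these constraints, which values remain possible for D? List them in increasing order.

The 7 variables draw from only 7 values {3, 5, 7, 9, 11, 13, 17}, so each is used; only G can be 9, hence G = 9.
The 6 still-open variables draw from only 6 values {3, 5, 7, 11, 13, 17}, so each is used; only F can be 17, hence F = 17.
A, B, E between them cover only {3, 5, 13} — a naked triple. Remove those values from C.
No further eliminations apply; D can still be any of 7, 11.

7, 11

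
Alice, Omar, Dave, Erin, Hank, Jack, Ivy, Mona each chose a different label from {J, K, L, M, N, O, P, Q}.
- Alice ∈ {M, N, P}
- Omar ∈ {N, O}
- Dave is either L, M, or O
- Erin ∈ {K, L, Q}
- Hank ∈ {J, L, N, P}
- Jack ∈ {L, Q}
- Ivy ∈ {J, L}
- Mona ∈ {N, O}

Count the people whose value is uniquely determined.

The 8 variables draw from only 8 values {J, K, L, M, N, O, P, Q}, so each is used; only Erin can be K, hence Erin = K.
The 7 still-open variables draw from only 7 values {J, L, M, N, O, P, Q}, so each is used; only Jack can be Q, hence Jack = Q.
Omar and Mona between them cover only {N, O} — a naked pair. Remove those values from Alice, Dave, Hank.
Determined: Erin=K, Jack=Q. The other people each still have more than one consistent value. That makes 2.

2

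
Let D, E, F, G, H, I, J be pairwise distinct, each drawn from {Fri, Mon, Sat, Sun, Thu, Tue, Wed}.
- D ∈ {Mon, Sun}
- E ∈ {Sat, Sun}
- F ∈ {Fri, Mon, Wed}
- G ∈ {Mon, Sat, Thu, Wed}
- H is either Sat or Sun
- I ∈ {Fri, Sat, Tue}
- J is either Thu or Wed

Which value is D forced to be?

Among the 7 variables, Tue fits only I (and all 7 values in {Fri, Mon, Sat, Sun, Thu, Tue, Wed} must be used), so I = Tue.
Among the 6 still-open variables, Fri fits only F (and all 6 values in {Fri, Mon, Sat, Sun, Thu, Wed} must be used), so F = Fri.
The 2 variables E and H are confined to {Sat, Sun}, which locks those values in; drop them from D, G.
So D = Mon.

Mon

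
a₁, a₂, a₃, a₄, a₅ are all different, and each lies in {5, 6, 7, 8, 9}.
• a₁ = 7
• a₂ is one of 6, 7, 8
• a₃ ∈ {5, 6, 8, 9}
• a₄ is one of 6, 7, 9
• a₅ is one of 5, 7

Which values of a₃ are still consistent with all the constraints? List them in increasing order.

6, 8, 9

a₁'s domain is down to {7}, so a₁ = 7. Remove 7 from a₂, a₄, a₅.
a₅ has just one choice, so a₅ = 5. So a₃ can't be 5.
No further eliminations apply; a₃ can still be any of 6, 8, 9.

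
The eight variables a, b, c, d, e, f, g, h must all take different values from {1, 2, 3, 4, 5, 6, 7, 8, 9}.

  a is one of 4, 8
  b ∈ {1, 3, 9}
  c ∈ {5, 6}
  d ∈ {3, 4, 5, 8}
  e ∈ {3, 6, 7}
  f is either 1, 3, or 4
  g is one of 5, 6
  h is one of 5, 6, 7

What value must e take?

Among the 8 variables, 9 fits only b (and all 8 values in {1, 3, 4, 5, 6, 7, 8, 9} must be used), so b = 9.
The 7 still-open variables together cover exactly {1, 3, 4, 5, 6, 7, 8} — 7 values for 7 variables — and 1 appears only in f's list, so f = 1.
c and g share exactly the 2 values {5, 6}; by pigeonhole those values go to them, so strike 5, 6 from d, e, h.
h's domain is down to {7}, so h = 7. So e can't be 7.
So e = 3.

3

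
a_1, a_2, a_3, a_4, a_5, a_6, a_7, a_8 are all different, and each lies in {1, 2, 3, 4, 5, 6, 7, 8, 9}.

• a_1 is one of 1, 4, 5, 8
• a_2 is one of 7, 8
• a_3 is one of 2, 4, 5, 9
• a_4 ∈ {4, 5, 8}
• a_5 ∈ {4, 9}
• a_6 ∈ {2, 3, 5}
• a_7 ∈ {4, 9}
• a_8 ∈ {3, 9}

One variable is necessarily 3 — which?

The 8 variables together cover exactly {1, 2, 3, 4, 5, 7, 8, 9} — 8 values for 8 variables — and 1 appears only in a_1's list, so a_1 = 1.
The 7 still-open variables together cover exactly {2, 3, 4, 5, 7, 8, 9} — 7 values for 7 variables — and 7 appears only in a_2's list, so a_2 = 7.
The 6 still-open variables draw from only 6 values {2, 3, 4, 5, 8, 9}, so each is used; only a_4 can be 8, hence a_4 = 8.
a_5 and a_7 between them cover only {4, 9} — a naked pair. Remove those values from a_3, a_8.
So 3 goes to a_8.

a_8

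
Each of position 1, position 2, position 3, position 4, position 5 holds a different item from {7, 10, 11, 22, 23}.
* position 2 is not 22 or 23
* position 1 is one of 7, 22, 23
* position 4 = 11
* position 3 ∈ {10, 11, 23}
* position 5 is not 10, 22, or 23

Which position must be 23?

position 4 must be 11 (only option left). Strike 11 from position 2, position 3, position 5.
That leaves position 5 = 7. Eliminate 7 elsewhere: position 1, position 2.
position 2 has just one choice, so position 2 = 10. So position 3 can't be 10.
So 23 goes to position 3.

position 3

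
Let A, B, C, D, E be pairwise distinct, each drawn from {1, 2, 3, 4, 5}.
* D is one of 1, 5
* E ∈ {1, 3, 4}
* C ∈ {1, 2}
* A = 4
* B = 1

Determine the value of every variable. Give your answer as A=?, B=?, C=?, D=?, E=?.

A must be 4 (only option left). Strike 4 from E.
That leaves B = 1. Remove 1 from C, D, E.
C must be 2 (only option left).
That leaves D = 5.
E must be 3 (only option left).

A=4, B=1, C=2, D=5, E=3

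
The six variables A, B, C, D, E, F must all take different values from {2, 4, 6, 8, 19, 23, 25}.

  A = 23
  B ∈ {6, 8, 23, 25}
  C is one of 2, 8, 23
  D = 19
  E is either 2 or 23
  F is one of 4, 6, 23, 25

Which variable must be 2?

E

A's domain is down to {23}, so A = 23. Remove 23 from B, C, E, F.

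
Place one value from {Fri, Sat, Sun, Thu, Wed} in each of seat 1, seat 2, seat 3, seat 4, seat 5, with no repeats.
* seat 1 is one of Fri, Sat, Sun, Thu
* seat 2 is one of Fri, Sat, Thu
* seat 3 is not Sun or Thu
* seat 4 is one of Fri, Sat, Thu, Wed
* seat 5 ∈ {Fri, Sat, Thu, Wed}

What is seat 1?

Sun

Among the 5 variables, Sun fits only seat 1 (and all 5 values in {Fri, Sat, Sun, Thu, Wed} must be used), so seat 1 = Sun.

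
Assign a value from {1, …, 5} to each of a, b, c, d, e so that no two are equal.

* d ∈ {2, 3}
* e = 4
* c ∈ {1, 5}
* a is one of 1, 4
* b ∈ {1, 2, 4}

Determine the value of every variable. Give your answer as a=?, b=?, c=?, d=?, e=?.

e must be 4 (only option left). Strike 4 from a, b.
a's domain is down to {1}, so a = 1. Eliminate 1 elsewhere: b, c.
b's domain is down to {2}, so b = 2. So d can't be 2.
That leaves c = 5.
d has just one choice, so d = 3.

a=1, b=2, c=5, d=3, e=4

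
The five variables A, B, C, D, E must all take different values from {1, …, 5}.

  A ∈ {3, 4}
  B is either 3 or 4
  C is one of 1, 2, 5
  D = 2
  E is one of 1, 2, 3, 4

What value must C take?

D has just one choice, so D = 2. Eliminate 2 elsewhere: C, E.
Among the 4 still-open variables, 5 fits only C (and all 4 values in {1, 3, 4, 5} must be used), so C = 5.

5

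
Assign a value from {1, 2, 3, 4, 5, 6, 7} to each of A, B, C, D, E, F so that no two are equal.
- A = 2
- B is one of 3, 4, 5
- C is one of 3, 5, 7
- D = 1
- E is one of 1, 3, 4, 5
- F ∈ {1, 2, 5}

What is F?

5

A's domain is down to {2}, so A = 2. So F can't be 2.
That leaves D = 1. Remove 1 from E, F.
So F = 5.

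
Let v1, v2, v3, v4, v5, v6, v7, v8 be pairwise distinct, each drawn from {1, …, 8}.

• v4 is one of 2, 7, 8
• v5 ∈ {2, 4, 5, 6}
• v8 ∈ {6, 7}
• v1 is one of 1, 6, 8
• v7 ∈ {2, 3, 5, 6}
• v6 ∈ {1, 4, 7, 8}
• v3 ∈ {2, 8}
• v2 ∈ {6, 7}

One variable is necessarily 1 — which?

Among the 8 variables, 3 fits only v7 (and all 8 values in {1, 2, 3, 4, 5, 6, 7, 8} must be used), so v7 = 3.
Among the 7 still-open variables, 5 fits only v5 (and all 7 values in {1, 2, 4, 5, 6, 7, 8} must be used), so v5 = 5.
The 6 still-open variables draw from only 6 values {1, 2, 4, 6, 7, 8}, so each is used; only v6 can be 4, hence v6 = 4.
The 5 still-open variables draw from only 5 values {1, 2, 6, 7, 8}, so each is used; only v1 can be 1, hence v1 = 1.

v1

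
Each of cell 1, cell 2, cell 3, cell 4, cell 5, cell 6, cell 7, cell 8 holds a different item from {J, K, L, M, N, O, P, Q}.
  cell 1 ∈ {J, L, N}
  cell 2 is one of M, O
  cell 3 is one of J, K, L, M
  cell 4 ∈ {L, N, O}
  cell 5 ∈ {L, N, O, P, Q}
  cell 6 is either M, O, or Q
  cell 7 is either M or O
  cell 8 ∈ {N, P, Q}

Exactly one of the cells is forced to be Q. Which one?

Among the 8 variables, K fits only cell 3 (and all 8 values in {J, K, L, M, N, O, P, Q} must be used), so cell 3 = K.
The 7 still-open variables draw from only 7 values {J, L, M, N, O, P, Q}, so each is used; only cell 1 can be J, hence cell 1 = J.
cell 2 and cell 7 between them cover only {M, O} — a naked pair. Remove those values from cell 4, cell 5, cell 6.
So Q goes to cell 6.

cell 6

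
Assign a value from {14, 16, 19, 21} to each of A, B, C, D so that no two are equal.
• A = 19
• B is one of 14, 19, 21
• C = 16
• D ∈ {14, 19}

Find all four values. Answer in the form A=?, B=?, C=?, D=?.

A's domain is down to {19}, so A = 19. Strike 19 from B, D.
That leaves C = 16.
D must be 14 (only option left). So B can't be 14.
B must be 21 (only option left).

A=19, B=21, C=16, D=14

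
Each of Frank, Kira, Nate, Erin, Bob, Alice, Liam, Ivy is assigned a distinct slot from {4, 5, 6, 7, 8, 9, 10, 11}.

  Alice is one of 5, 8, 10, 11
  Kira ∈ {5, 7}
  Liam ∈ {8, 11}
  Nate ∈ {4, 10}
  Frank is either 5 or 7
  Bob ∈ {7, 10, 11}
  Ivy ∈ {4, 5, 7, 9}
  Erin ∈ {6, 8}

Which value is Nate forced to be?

The 8 variables together cover exactly {4, 5, 6, 7, 8, 9, 10, 11} — 8 values for 8 variables — and 6 appears only in Erin's list, so Erin = 6.
Among the 7 still-open variables, 9 fits only Ivy (and all 7 values in {4, 5, 7, 8, 9, 10, 11} must be used), so Ivy = 9.
The 6 still-open variables together cover exactly {4, 5, 7, 8, 10, 11} — 6 values for 6 variables — and 4 appears only in Nate's list, so Nate = 4.

4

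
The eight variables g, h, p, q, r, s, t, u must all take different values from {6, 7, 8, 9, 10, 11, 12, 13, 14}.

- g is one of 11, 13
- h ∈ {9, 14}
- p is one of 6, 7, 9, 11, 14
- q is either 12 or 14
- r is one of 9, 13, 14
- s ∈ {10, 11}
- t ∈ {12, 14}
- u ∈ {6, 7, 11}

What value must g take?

11

The 8 variables together cover exactly {6, 7, 9, 10, 11, 12, 13, 14} — 8 values for 8 variables — and 10 appears only in s's list, so s = 10.
The 2 variables q and t are confined to {12, 14}, which locks those values in; drop them from h, p, r.
h has just one choice, so h = 9. Eliminate 9 elsewhere: p, r.
That leaves r = 13. Remove 13 from g.
So g = 11.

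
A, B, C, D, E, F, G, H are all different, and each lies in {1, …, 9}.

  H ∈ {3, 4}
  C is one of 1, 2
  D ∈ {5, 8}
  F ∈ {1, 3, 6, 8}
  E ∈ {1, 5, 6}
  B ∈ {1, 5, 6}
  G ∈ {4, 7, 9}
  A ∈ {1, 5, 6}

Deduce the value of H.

4

The 3 variables A, B, E are confined to {1, 5, 6}, which locks those values in; drop them from C, D, F.
C has just one choice, so C = 2.
D has just one choice, so D = 8. Eliminate 8 elsewhere: F.
That leaves F = 3. Remove 3 from H.
So H = 4.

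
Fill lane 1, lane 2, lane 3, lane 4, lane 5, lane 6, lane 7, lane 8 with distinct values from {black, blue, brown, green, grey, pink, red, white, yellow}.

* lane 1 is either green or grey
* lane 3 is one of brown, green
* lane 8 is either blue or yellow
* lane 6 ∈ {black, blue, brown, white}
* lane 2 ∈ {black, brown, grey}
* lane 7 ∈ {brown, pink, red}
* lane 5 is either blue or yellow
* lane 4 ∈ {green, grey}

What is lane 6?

white

lane 1 and lane 4 between them cover only {green, grey} — a naked pair. Remove those values from lane 2, lane 3.
That leaves lane 3 = brown. Remove brown from lane 2, lane 6, lane 7.
lane 2 must be black (only option left). Remove black from lane 6.
The 2 variables lane 5 and lane 8 are confined to {blue, yellow}, which locks those values in; drop them from lane 6.
So lane 6 = white.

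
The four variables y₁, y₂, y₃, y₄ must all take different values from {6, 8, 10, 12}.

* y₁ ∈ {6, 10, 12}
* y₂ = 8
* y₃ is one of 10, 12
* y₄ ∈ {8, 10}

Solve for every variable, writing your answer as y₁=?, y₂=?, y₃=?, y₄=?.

y₁=6, y₂=8, y₃=12, y₄=10

y₂'s domain is down to {8}, so y₂ = 8. Remove 8 from y₄.
y₄'s domain is down to {10}, so y₄ = 10. Eliminate 10 elsewhere: y₁, y₃.
That leaves y₃ = 12. So y₁ can't be 12.
y₁'s domain is down to {6}, so y₁ = 6.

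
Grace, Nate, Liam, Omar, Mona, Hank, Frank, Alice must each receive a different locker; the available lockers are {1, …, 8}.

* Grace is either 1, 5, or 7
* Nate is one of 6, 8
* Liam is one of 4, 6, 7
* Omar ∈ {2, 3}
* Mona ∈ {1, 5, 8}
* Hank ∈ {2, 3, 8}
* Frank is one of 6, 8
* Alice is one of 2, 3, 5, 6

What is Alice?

5

The 8 variables draw from only 8 values {1, 2, 3, 4, 5, 6, 7, 8}, so each is used; only Liam can be 4, hence Liam = 4.
Among the 7 still-open variables, 7 fits only Grace (and all 7 values in {1, 2, 3, 5, 6, 7, 8} must be used), so Grace = 7.
Among the 6 still-open variables, 1 fits only Mona (and all 6 values in {1, 2, 3, 5, 6, 8} must be used), so Mona = 1.
Among the 5 still-open variables, 5 fits only Alice (and all 5 values in {2, 3, 5, 6, 8} must be used), so Alice = 5.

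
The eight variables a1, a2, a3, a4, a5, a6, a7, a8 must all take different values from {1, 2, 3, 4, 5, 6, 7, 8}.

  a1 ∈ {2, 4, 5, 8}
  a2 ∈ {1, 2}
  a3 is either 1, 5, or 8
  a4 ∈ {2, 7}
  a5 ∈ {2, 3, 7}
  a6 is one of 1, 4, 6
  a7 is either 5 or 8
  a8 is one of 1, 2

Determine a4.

7

Among the 8 variables, 3 fits only a5 (and all 8 values in {1, 2, 3, 4, 5, 6, 7, 8} must be used), so a5 = 3.
Among the 7 still-open variables, 6 fits only a6 (and all 7 values in {1, 2, 4, 5, 6, 7, 8} must be used), so a6 = 6.
The 6 still-open variables draw from only 6 values {1, 2, 4, 5, 7, 8}, so each is used; only a1 can be 4, hence a1 = 4.
The 5 still-open variables draw from only 5 values {1, 2, 5, 7, 8}, so each is used; only a4 can be 7, hence a4 = 7.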